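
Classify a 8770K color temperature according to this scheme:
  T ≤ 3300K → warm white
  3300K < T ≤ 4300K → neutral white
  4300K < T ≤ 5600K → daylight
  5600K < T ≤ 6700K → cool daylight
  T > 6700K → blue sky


Temperature: 8770K
8770K > 6700K → blue sky
Classification: blue sky


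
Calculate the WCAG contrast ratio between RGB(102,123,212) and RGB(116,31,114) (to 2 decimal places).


Linearize each sRGB channel c=v/255: c/12.92 if c ≤ 0.04045 else ((c+0.055)/1.055)^2.4
L = 0.2126×R_lin + 0.7152×G_lin + 0.0722×B_lin
Color 1 (102,123,212):
  R=102: 102/255≈0.4000 > 0.04045 → ((0.4000+0.055)/1.055)^2.4 ≈ 0.13287
  G=123: 123/255≈0.4824 > 0.04045 → ((0.4824+0.055)/1.055)^2.4 ≈ 0.19807
  B=212: 212/255≈0.8314 > 0.04045 → ((0.8314+0.055)/1.055)^2.4 ≈ 0.65837
  L1 = 0.2126×0.13287 + 0.7152×0.19807 + 0.0722×0.65837 ≈ 0.21744
Color 2 (116,31,114):
  R=116: 116/255≈0.4549 > 0.04045 → ((0.4549+0.055)/1.055)^2.4 ≈ 0.17465
  G=31: 31/255≈0.1216 > 0.04045 → ((0.1216+0.055)/1.055)^2.4 ≈ 0.01370
  B=114: 114/255≈0.4471 > 0.04045 → ((0.4471+0.055)/1.055)^2.4 ≈ 0.16827
  L2 = 0.2126×0.17465 + 0.7152×0.01370 + 0.0722×0.16827 ≈ 0.05908
Lighter = 0.21744, Darker = 0.05908
Ratio = (L_lighter + 0.05) / (L_darker + 0.05)
Ratio = (0.21744 + 0.05) / (0.05908 + 0.05) = 0.26744 / 0.10908 ≈ 2.4518
Ratio ≈ 2.45:1


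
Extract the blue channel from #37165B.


Color: #37165B
R = 37 = 55
G = 16 = 22
B = 5B = 91
Blue = 91


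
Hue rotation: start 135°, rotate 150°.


New hue = (H + rotation) mod 360
New hue = (135 + 150) mod 360
= 285 mod 360
= 285°


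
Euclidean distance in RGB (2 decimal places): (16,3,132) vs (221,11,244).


d = √[(R₁-R₂)² + (G₁-G₂)² + (B₁-B₂)²]
d = √[(16-221)² + (3-11)² + (132-244)²]
d = √[42025 + 64 + 12544]
d = √54633
d ≈ 233.74


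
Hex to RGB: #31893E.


31 → 49 (R)
89 → 137 (G)
3E → 62 (B)
= RGB(49, 137, 62)


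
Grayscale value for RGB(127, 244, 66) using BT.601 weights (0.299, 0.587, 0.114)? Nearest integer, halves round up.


Gray = 0.299×R + 0.587×G + 0.114×B
Gray = 0.299×127 + 0.587×244 + 0.114×66
Gray = 37.973 + 143.228 + 7.524
Gray = 188.725 → round half up → 189
Gray = 189


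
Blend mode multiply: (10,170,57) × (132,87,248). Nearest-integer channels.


Multiply: C = A×B/255, rounded to nearest integer
R: 10×132/255 = 1320/255 ≈ 5.176 → 5
G: 170×87/255 = 14790/255 ≈ 58.000 → 58
B: 57×248/255 = 14136/255 ≈ 55.435 → 55
= RGB(5, 58, 55)


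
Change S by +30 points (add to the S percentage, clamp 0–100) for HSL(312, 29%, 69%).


Original S = 29%
Adjustment = +30 percentage points
New S = 29 + (30) = 59
Clamp to [0, 100] → 59
= HSL(312°, 59%, 69%)


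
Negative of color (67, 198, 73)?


Invert: (255-R, 255-G, 255-B)
R: 255-67 = 188
G: 255-198 = 57
B: 255-73 = 182
= RGB(188, 57, 182)


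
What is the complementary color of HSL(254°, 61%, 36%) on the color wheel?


Complement = opposite side of color wheel = hue + 180°
H' = (254 + 180) mod 360 = 74°
S and L unchanged.
= HSL(74°, 61%, 36%)


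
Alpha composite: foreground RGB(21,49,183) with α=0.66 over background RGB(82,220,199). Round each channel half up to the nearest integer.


C = α×F + (1-α)×B, with 1-α = 0.34
R: 0.66×21 + 0.34×82 = 13.86 + 27.88 = 41.74 → 42
G: 0.66×49 + 0.34×220 = 32.34 + 74.80 = 107.14 → 107
B: 0.66×183 + 0.34×199 = 120.78 + 67.66 = 188.44 → 188
= RGB(42, 107, 188)


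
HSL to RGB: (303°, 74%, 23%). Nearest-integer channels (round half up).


H=303°, S=0.74, L=0.23
C = (1-|2L-1|)×S = (1-|-0.54|)×0.74 = 0.3404
H' = H/60 = 303/60 ≈ 5.0500; X = C×(1-|H' mod 2 - 1|) = 0.32338
m = L - C/2 = 0.23 - 0.1702 = 0.0598
Sector ⌊H'⌋ = 5 → (R',G',B') = (0.3404, 0.0, 0.32338)
RGB = ((R'+m)×255, (G'+m)×255, (B'+m)×255) = (102.051, 15.249, 97.7109)
Round half up → RGB(102, 15, 98)


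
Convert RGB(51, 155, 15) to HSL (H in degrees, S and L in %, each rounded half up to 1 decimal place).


Normalize: R'=51/255≈0.2000, G'=155/255≈0.6078, B'=15/255≈0.0588
Max=155/255, Min=15/255, Δ=Max-Min=140/255
L = (Max+Min)/2 = (155+15)/510 = 170/510 = 0.33333… → L = 33.3%
L ≤ 0.5 → S = Δ/(Max+Min) = 140/(155+15) = 140/170 = 0.82352… → S = 82.4%
(the 1/255 factors cancel in S and H, so raw channel differences can be used)
Max is G' → H = 60 × ((B-R)/Δ + 2) = 60 × ((15-51)/140 + 2)
  -36/140 + 2 = -0.2571… + 2 = 1.7428…
  H = 60 × 1.7428… = 104.571…° → H = 104.6°
= HSL(104.6°, 82.4%, 33.3%)


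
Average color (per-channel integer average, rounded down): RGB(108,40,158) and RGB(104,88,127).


Midpoint: each channel = ⌊(C₁+C₂)/2⌋
R: ⌊(108+104)/2⌋ = 106
G: ⌊(40+88)/2⌋ = 64
B: ⌊(158+127)/2⌋ = 142
= RGB(106, 64, 142)


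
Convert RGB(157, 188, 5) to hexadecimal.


R = 157 → 9D (hex)
G = 188 → BC (hex)
B = 5 → 05 (hex)
Hex = #9DBC05


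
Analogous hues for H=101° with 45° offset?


Base hue: 101°
Left analog: (101 - 45) mod 360 = 56°
Right analog: (101 + 45) mod 360 = 146°
Analogous hues = 56° and 146°


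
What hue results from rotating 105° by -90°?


New hue = (H + rotation) mod 360
New hue = (105 -90) mod 360
= 15 mod 360
= 15°


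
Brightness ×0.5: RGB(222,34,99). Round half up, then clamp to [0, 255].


Multiply each channel by 0.5, round half up, clamp to [0, 255]
R: 222×0.5 = 111
G: 34×0.5 = 17
B: 99×0.5 = 49.5 → round → 50
= RGB(111, 17, 50)


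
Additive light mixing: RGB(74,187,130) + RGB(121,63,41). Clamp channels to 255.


Additive: each channel = min(255, C₁+C₂)
R: 74+121 = 195 → 195
G: 187+63 = 250 → 250
B: 130+41 = 171 → 171
= RGB(195, 250, 171)


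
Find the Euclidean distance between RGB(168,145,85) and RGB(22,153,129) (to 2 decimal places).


d = √[(R₁-R₂)² + (G₁-G₂)² + (B₁-B₂)²]
d = √[(168-22)² + (145-153)² + (85-129)²]
d = √[21316 + 64 + 1936]
d = √23316
d ≈ 152.70


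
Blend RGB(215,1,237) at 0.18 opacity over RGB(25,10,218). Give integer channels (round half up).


C = α×F + (1-α)×B, with 1-α = 0.82
R: 0.18×215 + 0.82×25 = 38.70 + 20.50 = 59.20 → 59
G: 0.18×1 + 0.82×10 = 0.18 + 8.20 = 8.38 → 8
B: 0.18×237 + 0.82×218 = 42.66 + 178.76 = 221.42 → 221
= RGB(59, 8, 221)


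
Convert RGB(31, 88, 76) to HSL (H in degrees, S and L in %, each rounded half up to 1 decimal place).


Normalize: R'=31/255≈0.1216, G'=88/255≈0.3451, B'=76/255≈0.2980
Max=88/255, Min=31/255, Δ=Max-Min=57/255
L = (Max+Min)/2 = (88+31)/510 = 119/510 = 0.23333… → L = 23.3%
L ≤ 0.5 → S = Δ/(Max+Min) = 57/(88+31) = 57/119 = 0.47899… → S = 47.9%
(the 1/255 factors cancel in S and H, so raw channel differences can be used)
Max is G' → H = 60 × ((B-R)/Δ + 2) = 60 × ((76-31)/57 + 2)
  45/57 + 2 = 0.7894… + 2 = 2.7894…
  H = 60 × 2.7894… = 167.368…° → H = 167.4°
= HSL(167.4°, 47.9%, 23.3%)


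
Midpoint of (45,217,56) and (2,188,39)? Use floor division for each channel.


Midpoint: each channel = ⌊(C₁+C₂)/2⌋
R: ⌊(45+2)/2⌋ = 23
G: ⌊(217+188)/2⌋ = 202
B: ⌊(56+39)/2⌋ = 47
= RGB(23, 202, 47)


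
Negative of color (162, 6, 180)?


Invert: (255-R, 255-G, 255-B)
R: 255-162 = 93
G: 255-6 = 249
B: 255-180 = 75
= RGB(93, 249, 75)


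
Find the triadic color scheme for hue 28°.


Triadic: equally spaced at 120° intervals
H1 = 28°
H2 = (28 + 120) mod 360 = 148°
H3 = (28 + 240) mod 360 = 268°
Triadic = 28°, 148°, 268°


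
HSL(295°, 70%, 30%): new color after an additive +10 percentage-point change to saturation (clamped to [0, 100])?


Original S = 70%
Adjustment = +10 percentage points
New S = 70 + (10) = 80
Clamp to [0, 100] → 80
= HSL(295°, 80%, 30%)


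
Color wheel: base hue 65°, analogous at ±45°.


Base hue: 65°
Left analog: (65 - 45) mod 360 = 20°
Right analog: (65 + 45) mod 360 = 110°
Analogous hues = 20° and 110°


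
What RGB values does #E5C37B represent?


E5 → 229 (R)
C3 → 195 (G)
7B → 123 (B)
= RGB(229, 195, 123)


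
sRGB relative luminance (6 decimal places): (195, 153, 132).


Linearize each channel (sRGB transfer function): c = v/255; c_lin = c/12.92 if c ≤ 0.04045, else ((c+0.055)/1.055)^2.4
  R: 195/255 ≈ 0.764706 > 0.04045 → ((0.764706+0.055)/1.055)^2.4 ≈ 0.545724
  G: 153/255 ≈ 0.600000 > 0.04045 → ((0.600000+0.055)/1.055)^2.4 ≈ 0.318547
  B: 132/255 ≈ 0.517647 > 0.04045 → ((0.517647+0.055)/1.055)^2.4 ≈ 0.230740
R_lin = 0.545724, G_lin = 0.318547, B_lin = 0.230740
L = 0.2126×R + 0.7152×G + 0.0722×B
L = 0.2126×0.545724 + 0.7152×0.318547 + 0.0722×0.230740
L ≈ 0.360505


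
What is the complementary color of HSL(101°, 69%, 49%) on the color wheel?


Complement = opposite side of color wheel = hue + 180°
H' = (101 + 180) mod 360 = 281°
S and L unchanged.
= HSL(281°, 69%, 49%)


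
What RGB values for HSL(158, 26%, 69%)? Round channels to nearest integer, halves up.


H=158°, S=0.26, L=0.69
C = (1-|2L-1|)×S = (1-|0.38|)×0.26 = 0.1612
H' = H/60 = 158/60 ≈ 2.6333; X = C×(1-|H' mod 2 - 1|) ≈ 0.1021
m = L - C/2 = 0.69 - 0.0806 = 0.6094
Sector ⌊H'⌋ = 2 → (R',G',B') = (0.0, 0.1612, ≈0.1021)
RGB = ((R'+m)×255, (G'+m)×255, (B'+m)×255) = (155.397, 196.503, 181.4308)
Round half up → RGB(155, 197, 181)


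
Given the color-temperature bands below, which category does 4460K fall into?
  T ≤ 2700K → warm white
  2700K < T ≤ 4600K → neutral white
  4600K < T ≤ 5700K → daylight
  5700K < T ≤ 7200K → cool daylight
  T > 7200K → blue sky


Temperature: 4460K
2700K < 4460K ≤ 4600K → neutral white
Classification: neutral white


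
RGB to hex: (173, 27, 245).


R = 173 → AD (hex)
G = 27 → 1B (hex)
B = 245 → F5 (hex)
Hex = #AD1BF5


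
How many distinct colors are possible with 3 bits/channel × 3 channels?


Total bits = 3 bits/channel × 3 channels = 9 bits
Distinct colors = 2^9
= 512 colors


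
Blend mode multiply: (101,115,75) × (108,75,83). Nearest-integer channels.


Multiply: C = A×B/255, rounded to nearest integer
R: 101×108/255 = 10908/255 ≈ 42.776 → 43
G: 115×75/255 = 8625/255 ≈ 33.824 → 34
B: 75×83/255 = 6225/255 ≈ 24.412 → 24
= RGB(43, 34, 24)


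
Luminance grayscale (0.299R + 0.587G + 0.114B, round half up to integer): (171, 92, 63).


Gray = 0.299×R + 0.587×G + 0.114×B
Gray = 0.299×171 + 0.587×92 + 0.114×63
Gray = 51.129 + 54.004 + 7.182
Gray = 112.315 → round half up → 112
Gray = 112


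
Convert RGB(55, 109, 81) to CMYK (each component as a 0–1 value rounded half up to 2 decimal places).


R'=55/255≈0.2157, G'=109/255≈0.4275, B'=81/255≈0.3176
K = 1 - max(R',G',B') = 1 - 109/255 = 146/255 = 0.57254… → 0.57
(1-R'-K)/(1-K) simplifies to (max-R)/max with max = 109:
C = (109-55)/109 = 54/109 = 0.49541… → 0.50
M = (109-109)/109 = 0/109 = 0 → 0.00
Y = (109-81)/109 = 28/109 = 0.25688… → 0.26
= CMYK(0.50, 0.00, 0.26, 0.57)


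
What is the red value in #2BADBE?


Color: #2BADBE
R = 2B = 43
G = AD = 173
B = BE = 190
Red = 43


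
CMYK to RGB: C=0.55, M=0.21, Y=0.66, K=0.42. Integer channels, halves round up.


R = 255 × (1-C) × (1-K) = 255 × 0.45 × 0.58 = 66.555 → 67
G = 255 × (1-M) × (1-K) = 255 × 0.79 × 0.58 = 116.841 → 117
B = 255 × (1-Y) × (1-K) = 255 × 0.34 × 0.58 = 50.286 → 50
= RGB(67, 117, 50)


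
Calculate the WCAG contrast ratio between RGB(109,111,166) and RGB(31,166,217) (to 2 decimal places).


Linearize each sRGB channel c=v/255: c/12.92 if c ≤ 0.04045 else ((c+0.055)/1.055)^2.4
L = 0.2126×R_lin + 0.7152×G_lin + 0.0722×B_lin
Color 1 (109,111,166):
  R=109: 109/255≈0.4275 > 0.04045 → ((0.4275+0.055)/1.055)^2.4 ≈ 0.15293
  G=111: 111/255≈0.4353 > 0.04045 → ((0.4353+0.055)/1.055)^2.4 ≈ 0.15896
  B=166: 166/255≈0.6510 > 0.04045 → ((0.6510+0.055)/1.055)^2.4 ≈ 0.38133
  L1 = 0.2126×0.15293 + 0.7152×0.15896 + 0.0722×0.38133 ≈ 0.17373
Color 2 (31,166,217):
  R=31: 31/255≈0.1216 > 0.04045 → ((0.1216+0.055)/1.055)^2.4 ≈ 0.01370
  G=166: 166/255≈0.6510 > 0.04045 → ((0.6510+0.055)/1.055)^2.4 ≈ 0.38133
  B=217: 217/255≈0.8510 > 0.04045 → ((0.8510+0.055)/1.055)^2.4 ≈ 0.69387
  L2 = 0.2126×0.01370 + 0.7152×0.38133 + 0.0722×0.69387 ≈ 0.32573
Lighter = 0.32573, Darker = 0.17373
Ratio = (L_lighter + 0.05) / (L_darker + 0.05)
Ratio = (0.32573 + 0.05) / (0.17373 + 0.05) = 0.37573 / 0.22373 ≈ 1.6794
Ratio ≈ 1.68:1


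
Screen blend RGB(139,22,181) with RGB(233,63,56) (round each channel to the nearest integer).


Screen: C = 255 - (255-A)×(255-B)/255, rounded to nearest integer
R: 255 - (255-139)×(255-233)/255 = 255 - 2552/255 ≈ 255 - 10.008 = 244.992 → 245
G: 255 - (255-22)×(255-63)/255 = 255 - 44736/255 ≈ 255 - 175.435 = 79.565 → 80
B: 255 - (255-181)×(255-56)/255 = 255 - 14726/255 ≈ 255 - 57.749 = 197.251 → 197
= RGB(245, 80, 197)


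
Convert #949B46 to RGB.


94 → 148 (R)
9B → 155 (G)
46 → 70 (B)
= RGB(148, 155, 70)


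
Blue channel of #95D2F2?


Color: #95D2F2
R = 95 = 149
G = D2 = 210
B = F2 = 242
Blue = 242


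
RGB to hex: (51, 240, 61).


R = 51 → 33 (hex)
G = 240 → F0 (hex)
B = 61 → 3D (hex)
Hex = #33F03D


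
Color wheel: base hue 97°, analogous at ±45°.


Base hue: 97°
Left analog: (97 - 45) mod 360 = 52°
Right analog: (97 + 45) mod 360 = 142°
Analogous hues = 52° and 142°


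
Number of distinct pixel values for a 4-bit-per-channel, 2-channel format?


Total bits = 4 bits/channel × 2 channels = 8 bits
Distinct pixel values = 2^8
= 256 pixel values


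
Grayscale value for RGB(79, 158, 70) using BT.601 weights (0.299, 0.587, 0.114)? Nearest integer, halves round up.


Gray = 0.299×R + 0.587×G + 0.114×B
Gray = 0.299×79 + 0.587×158 + 0.114×70
Gray = 23.621 + 92.746 + 7.980
Gray = 124.347 → round half up → 124
Gray = 124


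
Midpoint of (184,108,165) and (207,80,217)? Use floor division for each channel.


Midpoint: each channel = ⌊(C₁+C₂)/2⌋
R: ⌊(184+207)/2⌋ = 195
G: ⌊(108+80)/2⌋ = 94
B: ⌊(165+217)/2⌋ = 191
= RGB(195, 94, 191)


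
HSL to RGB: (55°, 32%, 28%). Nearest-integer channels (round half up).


H=55°, S=0.32, L=0.28
C = (1-|2L-1|)×S = (1-|-0.44|)×0.32 = 0.1792
H' = H/60 = 55/60 ≈ 0.9167; X = C×(1-|H' mod 2 - 1|) ≈ 0.1643
m = L - C/2 = 0.28 - 0.0896 = 0.1904
Sector ⌊H'⌋ = 0 → (R',G',B') = (0.1792, ≈0.1643, 0.0)
RGB = ((R'+m)×255, (G'+m)×255, (B'+m)×255) = (94.248, 90.44, 48.552)
Round half up → RGB(94, 90, 49)


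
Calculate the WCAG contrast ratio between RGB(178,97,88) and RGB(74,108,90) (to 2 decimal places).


Linearize each sRGB channel c=v/255: c/12.92 if c ≤ 0.04045 else ((c+0.055)/1.055)^2.4
L = 0.2126×R_lin + 0.7152×G_lin + 0.0722×B_lin
Color 1 (178,97,88):
  R=178: 178/255≈0.6980 > 0.04045 → ((0.6980+0.055)/1.055)^2.4 ≈ 0.44520
  G=97: 97/255≈0.3804 > 0.04045 → ((0.3804+0.055)/1.055)^2.4 ≈ 0.11954
  B=88: 88/255≈0.3451 > 0.04045 → ((0.3451+0.055)/1.055)^2.4 ≈ 0.09759
  L1 = 0.2126×0.44520 + 0.7152×0.11954 + 0.0722×0.09759 ≈ 0.18719
Color 2 (74,108,90):
  R=74: 74/255≈0.2902 > 0.04045 → ((0.2902+0.055)/1.055)^2.4 ≈ 0.06848
  G=108: 108/255≈0.4235 > 0.04045 → ((0.4235+0.055)/1.055)^2.4 ≈ 0.14996
  B=90: 90/255≈0.3529 > 0.04045 → ((0.3529+0.055)/1.055)^2.4 ≈ 0.10224
  L2 = 0.2126×0.06848 + 0.7152×0.14996 + 0.0722×0.10224 ≈ 0.12919
Lighter = 0.18719, Darker = 0.12919
Ratio = (L_lighter + 0.05) / (L_darker + 0.05)
Ratio = (0.18719 + 0.05) / (0.12919 + 0.05) = 0.23719 / 0.17919 ≈ 1.3237
Ratio ≈ 1.32:1


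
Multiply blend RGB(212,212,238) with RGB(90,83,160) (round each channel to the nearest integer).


Multiply: C = A×B/255, rounded to nearest integer
R: 212×90/255 = 19080/255 ≈ 74.824 → 75
G: 212×83/255 = 17596/255 ≈ 69.004 → 69
B: 238×160/255 = 38080/255 ≈ 149.333 → 149
= RGB(75, 69, 149)


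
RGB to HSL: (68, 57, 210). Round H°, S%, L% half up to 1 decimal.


Normalize: R'=68/255≈0.2667, G'=57/255≈0.2235, B'=210/255≈0.8235
Max=210/255, Min=57/255, Δ=Max-Min=153/255
L = (Max+Min)/2 = (210+57)/510 = 267/510 = 0.52352… → L = 52.4%
L > 0.5 → S = Δ/(2-Max-Min) = 153/(510-210-57) = 153/243 = 0.62962… → S = 63.0%
(the 1/255 factors cancel in S and H, so raw channel differences can be used)
Max is B' → H = 60 × ((R-G)/Δ + 4) = 60 × ((68-57)/153 + 4)
  11/153 + 4 = 0.0718… + 4 = 4.0718…
  H = 60 × 4.0718… = 244.313…° → H = 244.3°
= HSL(244.3°, 63.0%, 52.4%)


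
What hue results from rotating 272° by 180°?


New hue = (H + rotation) mod 360
New hue = (272 + 180) mod 360
= 452 mod 360
= 92°


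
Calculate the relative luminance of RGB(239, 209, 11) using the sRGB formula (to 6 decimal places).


Linearize each channel (sRGB transfer function): c = v/255; c_lin = c/12.92 if c ≤ 0.04045, else ((c+0.055)/1.055)^2.4
  R: 239/255 ≈ 0.937255 > 0.04045 → ((0.937255+0.055)/1.055)^2.4 ≈ 0.863157
  G: 209/255 ≈ 0.819608 > 0.04045 → ((0.819608+0.055)/1.055)^2.4 ≈ 0.637597
  B: 11/255 ≈ 0.043137 > 0.04045 → ((0.043137+0.055)/1.055)^2.4 ≈ 0.003347
R_lin = 0.863157, G_lin = 0.637597, B_lin = 0.003347
L = 0.2126×R + 0.7152×G + 0.0722×B
L = 0.2126×0.863157 + 0.7152×0.637597 + 0.0722×0.003347
L ≈ 0.639758


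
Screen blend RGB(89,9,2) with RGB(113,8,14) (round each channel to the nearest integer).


Screen: C = 255 - (255-A)×(255-B)/255, rounded to nearest integer
R: 255 - (255-89)×(255-113)/255 = 255 - 23572/255 ≈ 255 - 92.439 = 162.561 → 163
G: 255 - (255-9)×(255-8)/255 = 255 - 60762/255 ≈ 255 - 238.282 = 16.718 → 17
B: 255 - (255-2)×(255-14)/255 = 255 - 60973/255 ≈ 255 - 239.110 = 15.890 → 16
= RGB(163, 17, 16)


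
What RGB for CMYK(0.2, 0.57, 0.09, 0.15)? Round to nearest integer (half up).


R = 255 × (1-C) × (1-K) = 255 × 0.80 × 0.85 = 173.4 → 173
G = 255 × (1-M) × (1-K) = 255 × 0.43 × 0.85 = 93.2025 → 93
B = 255 × (1-Y) × (1-K) = 255 × 0.91 × 0.85 = 197.2425 → 197
= RGB(173, 93, 197)


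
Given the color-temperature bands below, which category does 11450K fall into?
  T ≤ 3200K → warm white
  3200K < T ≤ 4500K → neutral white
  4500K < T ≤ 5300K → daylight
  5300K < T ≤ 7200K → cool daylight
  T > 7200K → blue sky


Temperature: 11450K
11450K > 7200K → blue sky
Classification: blue sky


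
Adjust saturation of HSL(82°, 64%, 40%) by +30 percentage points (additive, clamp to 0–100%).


Original S = 64%
Adjustment = +30 percentage points
New S = 64 + (30) = 94
Clamp to [0, 100] → 94
= HSL(82°, 94%, 40%)


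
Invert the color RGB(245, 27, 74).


Invert: (255-R, 255-G, 255-B)
R: 255-245 = 10
G: 255-27 = 228
B: 255-74 = 181
= RGB(10, 228, 181)


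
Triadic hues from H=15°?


Triadic: equally spaced at 120° intervals
H1 = 15°
H2 = (15 + 120) mod 360 = 135°
H3 = (15 + 240) mod 360 = 255°
Triadic = 15°, 135°, 255°


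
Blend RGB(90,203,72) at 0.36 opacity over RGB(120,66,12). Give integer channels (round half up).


C = α×F + (1-α)×B, with 1-α = 0.64
R: 0.36×90 + 0.64×120 = 32.40 + 76.80 = 109.20 → 109
G: 0.36×203 + 0.64×66 = 73.08 + 42.24 = 115.32 → 115
B: 0.36×72 + 0.64×12 = 25.92 + 7.68 = 33.60 → 34
= RGB(109, 115, 34)


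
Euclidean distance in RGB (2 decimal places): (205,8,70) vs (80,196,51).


d = √[(R₁-R₂)² + (G₁-G₂)² + (B₁-B₂)²]
d = √[(205-80)² + (8-196)² + (70-51)²]
d = √[15625 + 35344 + 361]
d = √51330
d ≈ 226.56


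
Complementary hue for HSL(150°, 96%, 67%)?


Complement = opposite side of color wheel = hue + 180°
H' = (150 + 180) mod 360 = 330°
S and L unchanged.
= HSL(330°, 96%, 67%)


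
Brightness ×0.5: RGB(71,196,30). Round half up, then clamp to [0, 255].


Multiply each channel by 0.5, round half up, clamp to [0, 255]
R: 71×0.5 = 35.5 → round → 36
G: 196×0.5 = 98
B: 30×0.5 = 15
= RGB(36, 98, 15)


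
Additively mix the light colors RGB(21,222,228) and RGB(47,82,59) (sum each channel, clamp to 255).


Additive: each channel = min(255, C₁+C₂)
R: 21+47 = 68 → 68
G: 222+82 = 304 → 255
B: 228+59 = 287 → 255
= RGB(68, 255, 255)


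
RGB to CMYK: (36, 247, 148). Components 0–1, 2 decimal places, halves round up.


R'=36/255≈0.1412, G'=247/255≈0.9686, B'=148/255≈0.5804
K = 1 - max(R',G',B') = 1 - 247/255 = 8/255 = 0.03137… → 0.03
(1-R'-K)/(1-K) simplifies to (max-R)/max with max = 247:
C = (247-36)/247 = 211/247 = 0.85425… → 0.85
M = (247-247)/247 = 0/247 = 0 → 0.00
Y = (247-148)/247 = 99/247 = 0.40080… → 0.40
= CMYK(0.85, 0.00, 0.40, 0.03)


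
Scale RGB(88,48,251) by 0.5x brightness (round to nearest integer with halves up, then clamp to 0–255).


Multiply each channel by 0.5, round half up, clamp to [0, 255]
R: 88×0.5 = 44
G: 48×0.5 = 24
B: 251×0.5 = 125.5 → round → 126
= RGB(44, 24, 126)


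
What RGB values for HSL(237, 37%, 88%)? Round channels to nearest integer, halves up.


H=237°, S=0.37, L=0.88
C = (1-|2L-1|)×S = (1-|0.76|)×0.37 = 0.0888
H' = H/60 = 237/60 ≈ 3.9500; X = C×(1-|H' mod 2 - 1|) = 0.00444
m = L - C/2 = 0.88 - 0.0444 = 0.8356
Sector ⌊H'⌋ = 3 → (R',G',B') = (0.0, 0.00444, 0.0888)
RGB = ((R'+m)×255, (G'+m)×255, (B'+m)×255) = (213.078, 214.2102, 235.722)
Round half up → RGB(213, 214, 236)


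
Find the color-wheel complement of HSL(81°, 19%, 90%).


Complement = opposite side of color wheel = hue + 180°
H' = (81 + 180) mod 360 = 261°
S and L unchanged.
= HSL(261°, 19%, 90%)


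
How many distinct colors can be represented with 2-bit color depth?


Colors = 2^bits = 2^2
= 4 colors


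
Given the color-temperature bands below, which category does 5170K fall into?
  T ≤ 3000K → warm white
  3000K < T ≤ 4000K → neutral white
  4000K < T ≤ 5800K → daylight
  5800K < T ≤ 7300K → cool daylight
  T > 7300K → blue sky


Temperature: 5170K
4000K < 5170K ≤ 5800K → daylight
Classification: daylight


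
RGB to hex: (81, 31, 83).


R = 81 → 51 (hex)
G = 31 → 1F (hex)
B = 83 → 53 (hex)
Hex = #511F53


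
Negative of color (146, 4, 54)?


Invert: (255-R, 255-G, 255-B)
R: 255-146 = 109
G: 255-4 = 251
B: 255-54 = 201
= RGB(109, 251, 201)


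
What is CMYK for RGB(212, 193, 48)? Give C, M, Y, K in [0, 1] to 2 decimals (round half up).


R'=212/255≈0.8314, G'=193/255≈0.7569, B'=48/255≈0.1882
K = 1 - max(R',G',B') = 1 - 212/255 = 43/255 = 0.16862… → 0.17
(1-R'-K)/(1-K) simplifies to (max-R)/max with max = 212:
C = (212-212)/212 = 0/212 = 0 → 0.00
M = (212-193)/212 = 19/212 = 0.08962… → 0.09
Y = (212-48)/212 = 164/212 = 0.77358… → 0.77
= CMYK(0.00, 0.09, 0.77, 0.17)


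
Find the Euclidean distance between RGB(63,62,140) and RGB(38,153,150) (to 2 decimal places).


d = √[(R₁-R₂)² + (G₁-G₂)² + (B₁-B₂)²]
d = √[(63-38)² + (62-153)² + (140-150)²]
d = √[625 + 8281 + 100]
d = √9006
d ≈ 94.90


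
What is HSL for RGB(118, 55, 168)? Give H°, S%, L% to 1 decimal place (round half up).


Normalize: R'=118/255≈0.4627, G'=55/255≈0.2157, B'=168/255≈0.6588
Max=168/255, Min=55/255, Δ=Max-Min=113/255
L = (Max+Min)/2 = (168+55)/510 = 223/510 = 0.43725… → L = 43.7%
L ≤ 0.5 → S = Δ/(Max+Min) = 113/(168+55) = 113/223 = 0.50672… → S = 50.7%
(the 1/255 factors cancel in S and H, so raw channel differences can be used)
Max is B' → H = 60 × ((R-G)/Δ + 4) = 60 × ((118-55)/113 + 4)
  63/113 + 4 = 0.5575… + 4 = 4.5575…
  H = 60 × 4.5575… = 273.451…° → H = 273.5°
= HSL(273.5°, 50.7%, 43.7%)


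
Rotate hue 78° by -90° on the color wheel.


New hue = (H + rotation) mod 360
New hue = (78 -90) mod 360
= -12 mod 360
= 348°


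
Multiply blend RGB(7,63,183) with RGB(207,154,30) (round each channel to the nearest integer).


Multiply: C = A×B/255, rounded to nearest integer
R: 7×207/255 = 1449/255 ≈ 5.682 → 6
G: 63×154/255 = 9702/255 ≈ 38.047 → 38
B: 183×30/255 = 5490/255 ≈ 21.529 → 22
= RGB(6, 38, 22)


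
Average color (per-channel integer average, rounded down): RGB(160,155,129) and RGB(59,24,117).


Midpoint: each channel = ⌊(C₁+C₂)/2⌋
R: ⌊(160+59)/2⌋ = 109
G: ⌊(155+24)/2⌋ = 89
B: ⌊(129+117)/2⌋ = 123
= RGB(109, 89, 123)


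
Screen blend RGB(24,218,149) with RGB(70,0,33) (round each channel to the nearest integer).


Screen: C = 255 - (255-A)×(255-B)/255, rounded to nearest integer
R: 255 - (255-24)×(255-70)/255 = 255 - 42735/255 ≈ 255 - 167.588 = 87.412 → 87
G: 255 - (255-218)×(255-0)/255 = 255 - 9435/255 ≈ 255 - 37.000 = 218.000 → 218
B: 255 - (255-149)×(255-33)/255 = 255 - 23532/255 ≈ 255 - 92.282 = 162.718 → 163
= RGB(87, 218, 163)


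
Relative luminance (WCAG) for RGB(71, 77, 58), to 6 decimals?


Linearize each channel (sRGB transfer function): c = v/255; c_lin = c/12.92 if c ≤ 0.04045, else ((c+0.055)/1.055)^2.4
  R: 71/255 ≈ 0.278431 > 0.04045 → ((0.278431+0.055)/1.055)^2.4 ≈ 0.063010
  G: 77/255 ≈ 0.301961 > 0.04045 → ((0.301961+0.055)/1.055)^2.4 ≈ 0.074214
  B: 58/255 ≈ 0.227451 > 0.04045 → ((0.227451+0.055)/1.055)^2.4 ≈ 0.042311
R_lin = 0.063010, G_lin = 0.074214, B_lin = 0.042311
L = 0.2126×R + 0.7152×G + 0.0722×B
L = 0.2126×0.063010 + 0.7152×0.074214 + 0.0722×0.042311
L ≈ 0.069528


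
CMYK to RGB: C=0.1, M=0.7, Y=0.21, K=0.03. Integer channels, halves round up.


R = 255 × (1-C) × (1-K) = 255 × 0.90 × 0.97 = 222.615 → 223
G = 255 × (1-M) × (1-K) = 255 × 0.30 × 0.97 = 74.205 → 74
B = 255 × (1-Y) × (1-K) = 255 × 0.79 × 0.97 = 195.4065 → 195
= RGB(223, 74, 195)


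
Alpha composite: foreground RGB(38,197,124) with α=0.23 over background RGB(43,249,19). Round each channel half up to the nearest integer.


C = α×F + (1-α)×B, with 1-α = 0.77
R: 0.23×38 + 0.77×43 = 8.74 + 33.11 = 41.85 → 42
G: 0.23×197 + 0.77×249 = 45.31 + 191.73 = 237.04 → 237
B: 0.23×124 + 0.77×19 = 28.52 + 14.63 = 43.15 → 43
= RGB(42, 237, 43)


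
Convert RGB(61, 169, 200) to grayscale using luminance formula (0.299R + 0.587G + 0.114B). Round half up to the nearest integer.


Gray = 0.299×R + 0.587×G + 0.114×B
Gray = 0.299×61 + 0.587×169 + 0.114×200
Gray = 18.239 + 99.203 + 22.800
Gray = 140.242 → round half up → 140
Gray = 140


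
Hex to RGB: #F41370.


F4 → 244 (R)
13 → 19 (G)
70 → 112 (B)
= RGB(244, 19, 112)


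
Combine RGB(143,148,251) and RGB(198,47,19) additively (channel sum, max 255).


Additive: each channel = min(255, C₁+C₂)
R: 143+198 = 341 → 255
G: 148+47 = 195 → 195
B: 251+19 = 270 → 255
= RGB(255, 195, 255)


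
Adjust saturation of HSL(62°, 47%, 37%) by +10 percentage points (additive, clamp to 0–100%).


Original S = 47%
Adjustment = +10 percentage points
New S = 47 + (10) = 57
Clamp to [0, 100] → 57
= HSL(62°, 57%, 37%)


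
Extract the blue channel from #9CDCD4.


Color: #9CDCD4
R = 9C = 156
G = DC = 220
B = D4 = 212
Blue = 212


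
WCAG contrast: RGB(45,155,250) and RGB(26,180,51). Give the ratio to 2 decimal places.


Linearize each sRGB channel c=v/255: c/12.92 if c ≤ 0.04045 else ((c+0.055)/1.055)^2.4
L = 0.2126×R_lin + 0.7152×G_lin + 0.0722×B_lin
Color 1 (45,155,250):
  R=45: 45/255≈0.1765 > 0.04045 → ((0.1765+0.055)/1.055)^2.4 ≈ 0.02624
  G=155: 155/255≈0.6078 > 0.04045 → ((0.6078+0.055)/1.055)^2.4 ≈ 0.32778
  B=250: 250/255≈0.9804 > 0.04045 → ((0.9804+0.055)/1.055)^2.4 ≈ 0.95597
  L1 = 0.2126×0.02624 + 0.7152×0.32778 + 0.0722×0.95597 ≈ 0.30903
Color 2 (26,180,51):
  R=26: 26/255≈0.1020 > 0.04045 → ((0.1020+0.055)/1.055)^2.4 ≈ 0.01033
  G=180: 180/255≈0.7059 > 0.04045 → ((0.7059+0.055)/1.055)^2.4 ≈ 0.45641
  B=51: 51/255≈0.2000 > 0.04045 → ((0.2000+0.055)/1.055)^2.4 ≈ 0.03310
  L2 = 0.2126×0.01033 + 0.7152×0.45641 + 0.0722×0.03310 ≈ 0.33101
Lighter = 0.33101, Darker = 0.30903
Ratio = (L_lighter + 0.05) / (L_darker + 0.05)
Ratio = (0.33101 + 0.05) / (0.30903 + 0.05) = 0.38101 / 0.35903 ≈ 1.0612
Ratio ≈ 1.06:1


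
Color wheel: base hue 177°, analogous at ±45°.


Base hue: 177°
Left analog: (177 - 45) mod 360 = 132°
Right analog: (177 + 45) mod 360 = 222°
Analogous hues = 132° and 222°


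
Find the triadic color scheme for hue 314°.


Triadic: equally spaced at 120° intervals
H1 = 314°
H2 = (314 + 120) mod 360 = 74°
H3 = (314 + 240) mod 360 = 194°
Triadic = 314°, 74°, 194°


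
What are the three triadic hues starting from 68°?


Triadic: equally spaced at 120° intervals
H1 = 68°
H2 = (68 + 120) mod 360 = 188°
H3 = (68 + 240) mod 360 = 308°
Triadic = 68°, 188°, 308°


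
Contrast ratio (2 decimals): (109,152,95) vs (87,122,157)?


Linearize each sRGB channel c=v/255: c/12.92 if c ≤ 0.04045 else ((c+0.055)/1.055)^2.4
L = 0.2126×R_lin + 0.7152×G_lin + 0.0722×B_lin
Color 1 (109,152,95):
  R=109: 109/255≈0.4275 > 0.04045 → ((0.4275+0.055)/1.055)^2.4 ≈ 0.15293
  G=152: 152/255≈0.5961 > 0.04045 → ((0.5961+0.055)/1.055)^2.4 ≈ 0.31399
  B=95: 95/255≈0.3725 > 0.04045 → ((0.3725+0.055)/1.055)^2.4 ≈ 0.11444
  L1 = 0.2126×0.15293 + 0.7152×0.31399 + 0.0722×0.11444 ≈ 0.26534
Color 2 (87,122,157):
  R=87: 87/255≈0.3412 > 0.04045 → ((0.3412+0.055)/1.055)^2.4 ≈ 0.09531
  G=122: 122/255≈0.4784 > 0.04045 → ((0.4784+0.055)/1.055)^2.4 ≈ 0.19462
  B=157: 157/255≈0.6157 > 0.04045 → ((0.6157+0.055)/1.055)^2.4 ≈ 0.33716
  L2 = 0.2126×0.09531 + 0.7152×0.19462 + 0.0722×0.33716 ≈ 0.18380
Lighter = 0.26534, Darker = 0.18380
Ratio = (L_lighter + 0.05) / (L_darker + 0.05)
Ratio = (0.26534 + 0.05) / (0.18380 + 0.05) = 0.31534 / 0.23380 ≈ 1.3488
Ratio ≈ 1.35:1


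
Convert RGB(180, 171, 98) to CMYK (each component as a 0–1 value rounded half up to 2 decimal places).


R'=180/255≈0.7059, G'=171/255≈0.6706, B'=98/255≈0.3843
K = 1 - max(R',G',B') = 1 - 180/255 = 75/255 = 0.29411… → 0.29
(1-R'-K)/(1-K) simplifies to (max-R)/max with max = 180:
C = (180-180)/180 = 0/180 = 0 → 0.00
M = (180-171)/180 = 9/180 = 0.05 → 0.05
Y = (180-98)/180 = 82/180 = 0.45555… → 0.46
= CMYK(0.00, 0.05, 0.46, 0.29)


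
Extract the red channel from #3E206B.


Color: #3E206B
R = 3E = 62
G = 20 = 32
B = 6B = 107
Red = 62


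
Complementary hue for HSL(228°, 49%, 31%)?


Complement = opposite side of color wheel = hue + 180°
H' = (228 + 180) mod 360 = 48°
S and L unchanged.
= HSL(48°, 49%, 31%)


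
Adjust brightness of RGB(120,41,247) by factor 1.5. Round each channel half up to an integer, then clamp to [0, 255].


Multiply each channel by 1.5, round half up, clamp to [0, 255]
R: 120×1.5 = 180
G: 41×1.5 = 61.5 → round → 62
B: 247×1.5 = 370.5 → round → 371 → clamp → 255
= RGB(180, 62, 255)


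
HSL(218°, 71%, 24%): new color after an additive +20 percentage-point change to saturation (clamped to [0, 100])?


Original S = 71%
Adjustment = +20 percentage points
New S = 71 + (20) = 91
Clamp to [0, 100] → 91
= HSL(218°, 91%, 24%)


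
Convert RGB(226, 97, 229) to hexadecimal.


R = 226 → E2 (hex)
G = 97 → 61 (hex)
B = 229 → E5 (hex)
Hex = #E261E5


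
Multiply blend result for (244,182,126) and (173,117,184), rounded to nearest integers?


Multiply: C = A×B/255, rounded to nearest integer
R: 244×173/255 = 42212/255 ≈ 165.537 → 166
G: 182×117/255 = 21294/255 ≈ 83.506 → 84
B: 126×184/255 = 23184/255 ≈ 90.918 → 91
= RGB(166, 84, 91)


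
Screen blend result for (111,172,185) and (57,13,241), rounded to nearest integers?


Screen: C = 255 - (255-A)×(255-B)/255, rounded to nearest integer
R: 255 - (255-111)×(255-57)/255 = 255 - 28512/255 ≈ 255 - 111.812 = 143.188 → 143
G: 255 - (255-172)×(255-13)/255 = 255 - 20086/255 ≈ 255 - 78.769 = 176.231 → 176
B: 255 - (255-185)×(255-241)/255 = 255 - 980/255 ≈ 255 - 3.843 = 251.157 → 251
= RGB(143, 176, 251)


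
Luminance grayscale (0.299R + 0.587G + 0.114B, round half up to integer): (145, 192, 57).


Gray = 0.299×R + 0.587×G + 0.114×B
Gray = 0.299×145 + 0.587×192 + 0.114×57
Gray = 43.355 + 112.704 + 6.498
Gray = 162.557 → round half up → 163
Gray = 163


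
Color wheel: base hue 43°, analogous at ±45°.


Base hue: 43°
Left analog: (43 - 45) mod 360 = 358°
Right analog: (43 + 45) mod 360 = 88°
Analogous hues = 358° and 88°


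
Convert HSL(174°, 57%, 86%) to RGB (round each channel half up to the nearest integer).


H=174°, S=0.57, L=0.86
C = (1-|2L-1|)×S = (1-|0.72|)×0.57 = 0.1596
H' = H/60 = 174/60 ≈ 2.9000; X = C×(1-|H' mod 2 - 1|) = 0.14364
m = L - C/2 = 0.86 - 0.0798 = 0.7802
Sector ⌊H'⌋ = 2 → (R',G',B') = (0.0, 0.1596, 0.14364)
RGB = ((R'+m)×255, (G'+m)×255, (B'+m)×255) = (198.951, 239.649, 235.5792)
Round half up → RGB(199, 240, 236)


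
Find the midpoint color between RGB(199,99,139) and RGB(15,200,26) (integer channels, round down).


Midpoint: each channel = ⌊(C₁+C₂)/2⌋
R: ⌊(199+15)/2⌋ = 107
G: ⌊(99+200)/2⌋ = 149
B: ⌊(139+26)/2⌋ = 82
= RGB(107, 149, 82)


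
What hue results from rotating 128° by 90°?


New hue = (H + rotation) mod 360
New hue = (128 + 90) mod 360
= 218 mod 360
= 218°


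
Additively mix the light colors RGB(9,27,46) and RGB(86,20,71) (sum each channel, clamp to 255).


Additive: each channel = min(255, C₁+C₂)
R: 9+86 = 95 → 95
G: 27+20 = 47 → 47
B: 46+71 = 117 → 117
= RGB(95, 47, 117)


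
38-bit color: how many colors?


Colors = 2^bits = 2^38
= 274,877,906,944 colors


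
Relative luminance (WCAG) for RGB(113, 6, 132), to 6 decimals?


Linearize each channel (sRGB transfer function): c = v/255; c_lin = c/12.92 if c ≤ 0.04045, else ((c+0.055)/1.055)^2.4
  R: 113/255 ≈ 0.443137 > 0.04045 → ((0.443137+0.055)/1.055)^2.4 ≈ 0.165132
  G: 6/255 ≈ 0.023529 ≤ 0.04045 → 0.023529/12.92 ≈ 0.001821
  B: 132/255 ≈ 0.517647 > 0.04045 → ((0.517647+0.055)/1.055)^2.4 ≈ 0.230740
R_lin = 0.165132, G_lin = 0.001821, B_lin = 0.230740
L = 0.2126×R + 0.7152×G + 0.0722×B
L = 0.2126×0.165132 + 0.7152×0.001821 + 0.0722×0.230740
L ≈ 0.053069


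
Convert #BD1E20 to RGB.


BD → 189 (R)
1E → 30 (G)
20 → 32 (B)
= RGB(189, 30, 32)


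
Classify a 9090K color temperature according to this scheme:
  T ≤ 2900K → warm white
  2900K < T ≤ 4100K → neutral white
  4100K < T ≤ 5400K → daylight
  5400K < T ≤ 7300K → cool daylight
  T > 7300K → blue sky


Temperature: 9090K
9090K > 7300K → blue sky
Classification: blue sky


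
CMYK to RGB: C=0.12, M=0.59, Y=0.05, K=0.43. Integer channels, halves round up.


R = 255 × (1-C) × (1-K) = 255 × 0.88 × 0.57 = 127.908 → 128
G = 255 × (1-M) × (1-K) = 255 × 0.41 × 0.57 = 59.5935 → 60
B = 255 × (1-Y) × (1-K) = 255 × 0.95 × 0.57 = 138.0825 → 138
= RGB(128, 60, 138)


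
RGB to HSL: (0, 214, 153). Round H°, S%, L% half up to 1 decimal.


Normalize: R'=0/255≈0.0000, G'=214/255≈0.8392, B'=153/255≈0.6000
Max=214/255, Min=0/255, Δ=Max-Min=214/255
L = (Max+Min)/2 = (214+0)/510 = 214/510 = 0.41960… → L = 42.0%
L ≤ 0.5 → S = Δ/(Max+Min) = 214/(214+0) = 214/214 = 1 → S = 100.0%
(the 1/255 factors cancel in S and H, so raw channel differences can be used)
Max is G' → H = 60 × ((B-R)/Δ + 2) = 60 × ((153-0)/214 + 2)
  153/214 + 2 = 0.7149… + 2 = 2.7149…
  H = 60 × 2.7149… = 162.897…° → H = 162.9°
= HSL(162.9°, 100.0%, 42.0%)


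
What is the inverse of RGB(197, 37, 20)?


Invert: (255-R, 255-G, 255-B)
R: 255-197 = 58
G: 255-37 = 218
B: 255-20 = 235
= RGB(58, 218, 235)


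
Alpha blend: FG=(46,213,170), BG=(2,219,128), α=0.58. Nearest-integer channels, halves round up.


C = α×F + (1-α)×B, with 1-α = 0.42
R: 0.58×46 + 0.42×2 = 26.68 + 0.84 = 27.52 → 28
G: 0.58×213 + 0.42×219 = 123.54 + 91.98 = 215.52 → 216
B: 0.58×170 + 0.42×128 = 98.60 + 53.76 = 152.36 → 152
= RGB(28, 216, 152)


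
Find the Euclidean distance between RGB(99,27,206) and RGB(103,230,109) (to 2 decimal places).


d = √[(R₁-R₂)² + (G₁-G₂)² + (B₁-B₂)²]
d = √[(99-103)² + (27-230)² + (206-109)²]
d = √[16 + 41209 + 9409]
d = √50634
d ≈ 225.02


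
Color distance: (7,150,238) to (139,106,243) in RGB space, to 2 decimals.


d = √[(R₁-R₂)² + (G₁-G₂)² + (B₁-B₂)²]
d = √[(7-139)² + (150-106)² + (238-243)²]
d = √[17424 + 1936 + 25]
d = √19385
d ≈ 139.23


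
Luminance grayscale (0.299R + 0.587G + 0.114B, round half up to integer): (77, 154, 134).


Gray = 0.299×R + 0.587×G + 0.114×B
Gray = 0.299×77 + 0.587×154 + 0.114×134
Gray = 23.023 + 90.398 + 15.276
Gray = 128.697 → round half up → 129
Gray = 129


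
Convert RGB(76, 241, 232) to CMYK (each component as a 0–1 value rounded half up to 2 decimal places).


R'=76/255≈0.2980, G'=241/255≈0.9451, B'=232/255≈0.9098
K = 1 - max(R',G',B') = 1 - 241/255 = 14/255 = 0.05490… → 0.05
(1-R'-K)/(1-K) simplifies to (max-R)/max with max = 241:
C = (241-76)/241 = 165/241 = 0.68464… → 0.68
M = (241-241)/241 = 0/241 = 0 → 0.00
Y = (241-232)/241 = 9/241 = 0.03734… → 0.04
= CMYK(0.68, 0.00, 0.04, 0.05)


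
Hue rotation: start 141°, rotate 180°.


New hue = (H + rotation) mod 360
New hue = (141 + 180) mod 360
= 321 mod 360
= 321°


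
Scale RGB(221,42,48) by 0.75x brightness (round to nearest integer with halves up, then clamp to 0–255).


Multiply each channel by 0.75, round half up, clamp to [0, 255]
R: 221×0.75 = 165.75 → round → 166
G: 42×0.75 = 31.5 → round → 32
B: 48×0.75 = 36
= RGB(166, 32, 36)


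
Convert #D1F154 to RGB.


D1 → 209 (R)
F1 → 241 (G)
54 → 84 (B)
= RGB(209, 241, 84)


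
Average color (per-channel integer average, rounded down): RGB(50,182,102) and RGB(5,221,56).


Midpoint: each channel = ⌊(C₁+C₂)/2⌋
R: ⌊(50+5)/2⌋ = 27
G: ⌊(182+221)/2⌋ = 201
B: ⌊(102+56)/2⌋ = 79
= RGB(27, 201, 79)


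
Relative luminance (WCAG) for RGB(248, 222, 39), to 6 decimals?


Linearize each channel (sRGB transfer function): c = v/255; c_lin = c/12.92 if c ≤ 0.04045, else ((c+0.055)/1.055)^2.4
  R: 248/255 ≈ 0.972549 > 0.04045 → ((0.972549+0.055)/1.055)^2.4 ≈ 0.938686
  G: 222/255 ≈ 0.870588 > 0.04045 → ((0.870588+0.055)/1.055)^2.4 ≈ 0.730461
  B: 39/255 ≈ 0.152941 > 0.04045 → ((0.152941+0.055)/1.055)^2.4 ≈ 0.020289
R_lin = 0.938686, G_lin = 0.730461, B_lin = 0.020289
L = 0.2126×R + 0.7152×G + 0.0722×B
L = 0.2126×0.938686 + 0.7152×0.730461 + 0.0722×0.020289
L ≈ 0.723455


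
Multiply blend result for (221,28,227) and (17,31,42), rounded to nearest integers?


Multiply: C = A×B/255, rounded to nearest integer
R: 221×17/255 = 3757/255 ≈ 14.733 → 15
G: 28×31/255 = 868/255 ≈ 3.404 → 3
B: 227×42/255 = 9534/255 ≈ 37.388 → 37
= RGB(15, 3, 37)


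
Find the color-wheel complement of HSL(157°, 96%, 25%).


Complement = opposite side of color wheel = hue + 180°
H' = (157 + 180) mod 360 = 337°
S and L unchanged.
= HSL(337°, 96%, 25%)


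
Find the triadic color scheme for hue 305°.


Triadic: equally spaced at 120° intervals
H1 = 305°
H2 = (305 + 120) mod 360 = 65°
H3 = (305 + 240) mod 360 = 185°
Triadic = 305°, 65°, 185°


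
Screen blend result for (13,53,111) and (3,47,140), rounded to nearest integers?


Screen: C = 255 - (255-A)×(255-B)/255, rounded to nearest integer
R: 255 - (255-13)×(255-3)/255 = 255 - 60984/255 ≈ 255 - 239.153 = 15.847 → 16
G: 255 - (255-53)×(255-47)/255 = 255 - 42016/255 ≈ 255 - 164.769 = 90.231 → 90
B: 255 - (255-111)×(255-140)/255 = 255 - 16560/255 ≈ 255 - 64.941 = 190.059 → 190
= RGB(16, 90, 190)


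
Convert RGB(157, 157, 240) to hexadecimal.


R = 157 → 9D (hex)
G = 157 → 9D (hex)
B = 240 → F0 (hex)
Hex = #9D9DF0
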